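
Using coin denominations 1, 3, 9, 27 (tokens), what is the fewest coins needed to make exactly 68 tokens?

6

68 − 2×27→14 − 1×9→5 − 1×3→2 − 2×1→0
Total coins = 2 + 1 + 1 + 2 = 6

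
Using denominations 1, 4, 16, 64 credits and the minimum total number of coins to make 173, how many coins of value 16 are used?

Greedy: take as many of the largest coin as possible, then repeat with the remainder.
173 = 2×64 + 2×16 + 3×4 + 1×1
Count of 16: 2

2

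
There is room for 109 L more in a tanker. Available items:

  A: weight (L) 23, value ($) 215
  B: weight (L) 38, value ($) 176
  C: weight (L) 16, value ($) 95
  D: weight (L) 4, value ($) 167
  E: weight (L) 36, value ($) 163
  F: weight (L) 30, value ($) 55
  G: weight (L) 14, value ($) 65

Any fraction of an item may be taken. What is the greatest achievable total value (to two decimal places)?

Greedy by value/weight ratio, highest first.
Ratios (sorted): D 41.75, A 9.35, C 5.94, G 4.64, B 4.63, E 4.53, F 1.83
take D (4 @ 167); take A (23 @ 215); take C (16 @ 95); take G (14 @ 65); take B (38 @ 176); take 14/36 of E → 63.39. Capacity used 109/109.
Total value = 781.39

781.39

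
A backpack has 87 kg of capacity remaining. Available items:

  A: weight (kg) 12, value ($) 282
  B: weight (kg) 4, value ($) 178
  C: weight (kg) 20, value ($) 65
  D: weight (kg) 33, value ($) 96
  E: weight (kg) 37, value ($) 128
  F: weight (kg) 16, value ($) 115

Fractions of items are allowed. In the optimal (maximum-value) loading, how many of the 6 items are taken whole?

Greedy by value/weight ratio, highest first.
Ratios (sorted): B 44.50, A 23.50, F 7.19, E 3.46, C 3.25, D 2.91
take B (4 @ 178); take A (12 @ 282); take F (16 @ 115); take E (37 @ 128); take 18/20 of C → 58.50. Capacity used 87/87.
4 item(s) taken whole; one partial (take 18/20 of C).

4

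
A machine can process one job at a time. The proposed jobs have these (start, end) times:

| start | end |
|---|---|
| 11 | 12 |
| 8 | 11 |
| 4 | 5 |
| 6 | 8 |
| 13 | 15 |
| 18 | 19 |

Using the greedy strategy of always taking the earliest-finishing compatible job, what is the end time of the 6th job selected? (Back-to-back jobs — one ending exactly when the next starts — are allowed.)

Greedy by earliest finish: after sorting by end time, pick each interval compatible with the last pick.
Sorted by end: (4,5)  (6,8)  (8,11)  (11,12)  (13,15)  (18,19)
take (4,5); take (6,8); take (8,11); take (11,12); take (13,15); take (18,19).
Selected: (4,5) (6,8) (8,11) (11,12) (13,15) (18,19)

19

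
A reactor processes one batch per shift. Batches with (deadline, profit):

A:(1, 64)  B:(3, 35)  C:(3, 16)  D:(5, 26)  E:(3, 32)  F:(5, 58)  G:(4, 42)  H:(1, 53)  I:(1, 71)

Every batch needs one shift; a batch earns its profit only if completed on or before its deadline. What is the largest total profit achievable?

238

Take jobs in profit order; each goes to the latest open slot no later than its deadline.
Profit order: I=71 A=64 F=58 H=53 G=42 B=35 E=32 D=26 C=16
Assign: I→slot 1, A skipped, F→slot 5, H skipped, G→slot 4, B→slot 3, E→slot 2, D skipped, C skipped.
Slots: [1:I] [2:E] [3:B] [4:G] [5:F]
Profit = 71 + 32 + 35 + 42 + 58 = 238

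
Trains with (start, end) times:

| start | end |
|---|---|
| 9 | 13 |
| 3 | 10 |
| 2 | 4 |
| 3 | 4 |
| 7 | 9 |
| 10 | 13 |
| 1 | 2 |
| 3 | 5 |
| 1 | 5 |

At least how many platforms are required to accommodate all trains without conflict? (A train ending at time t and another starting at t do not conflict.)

5

Events (time:±→running): 1:+→1 1:+→2 2:-→1 2:+→2 3:+→3 3:+→4 3:+→5 … peak 5.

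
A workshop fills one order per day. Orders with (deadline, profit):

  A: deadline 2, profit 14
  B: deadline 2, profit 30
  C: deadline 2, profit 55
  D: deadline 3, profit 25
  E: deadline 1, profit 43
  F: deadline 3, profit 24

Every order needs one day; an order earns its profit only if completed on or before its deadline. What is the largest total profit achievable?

123

By profit: C(d2,55), E(d1,43), B(d2,30), D(d3,25), F(d3,24), A(d2,14)
C→slot 2; E→slot 1; B skipped; D→slot 3; F skipped; A skipped.
Profit = 43 + 55 + 25 = 123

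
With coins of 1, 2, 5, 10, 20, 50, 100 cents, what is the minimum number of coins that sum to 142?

142 = 1×100 + 2×20 + 1×2
Total coins = 1 + 2 + 1 = 4

4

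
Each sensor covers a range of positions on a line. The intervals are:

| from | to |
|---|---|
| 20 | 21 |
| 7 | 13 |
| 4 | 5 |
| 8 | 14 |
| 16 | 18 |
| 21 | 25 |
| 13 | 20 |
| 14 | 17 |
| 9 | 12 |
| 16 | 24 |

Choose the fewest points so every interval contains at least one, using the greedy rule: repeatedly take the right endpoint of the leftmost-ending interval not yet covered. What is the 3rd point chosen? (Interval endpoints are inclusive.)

17

By right end: [4,5]  [9,12]  [7,13]  [8,14]  [14,17]  [16,18]  [13,20]  [20,21]  [16,24]  [21,25]
[4,5] uncovered → point at 5; [9,12] uncovered → point at 12; [14,17] uncovered → point at 17; [20,21] uncovered → point at 21.
Points: 5, 12, 17, 21 (4 total).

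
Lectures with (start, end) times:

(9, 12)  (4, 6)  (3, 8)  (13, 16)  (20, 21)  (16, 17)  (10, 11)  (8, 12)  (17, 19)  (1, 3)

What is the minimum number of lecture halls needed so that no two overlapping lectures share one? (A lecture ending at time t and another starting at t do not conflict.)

Events (time:±→running): 1:+→1 3:-→0 3:+→1 4:+→2 6:-→1 8:-→0 8:+→1 9:+→2 10:+→3 … peak 3.

3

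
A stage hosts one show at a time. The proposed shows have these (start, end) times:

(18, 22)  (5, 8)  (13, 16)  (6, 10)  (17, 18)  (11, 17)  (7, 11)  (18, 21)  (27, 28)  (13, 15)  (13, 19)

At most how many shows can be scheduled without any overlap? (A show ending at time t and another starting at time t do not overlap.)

Sorted by end: (5,8)  (6,10)  (7,11)  (13,15)  (13,16)  (11,17)  (17,18)  (13,19)  (18,21)  (18,22)  (27,28)
take (5,8); take (13,15); skip (11,17); take (17,18); take (18,21); skip (18,22); take (27,28).
Selected 5 shows.

5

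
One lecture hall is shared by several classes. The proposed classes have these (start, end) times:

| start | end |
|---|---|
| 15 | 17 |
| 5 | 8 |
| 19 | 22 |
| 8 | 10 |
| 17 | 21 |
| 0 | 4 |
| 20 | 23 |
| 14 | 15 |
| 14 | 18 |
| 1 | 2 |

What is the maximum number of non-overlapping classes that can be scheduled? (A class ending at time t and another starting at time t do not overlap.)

By end time: (1,2), (0,4), (5,8), (8,10), (14,15), (15,17), (14,18), (17,21), (19,22), (20,23).
Pick (1,2); next start ≥ 2 → (5,8); next start ≥ 8 → (8,10); next start ≥ 10 → (14,15); next start ≥ 15 → (15,17); next start ≥ 17 → (17,21).
Selected 6 classes.

6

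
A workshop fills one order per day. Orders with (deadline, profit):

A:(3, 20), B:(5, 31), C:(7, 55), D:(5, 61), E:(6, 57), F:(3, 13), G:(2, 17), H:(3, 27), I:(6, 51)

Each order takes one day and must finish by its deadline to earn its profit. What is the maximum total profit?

Sort by profit descending; place each in the latest free slot ≤ its deadline.
By profit: D(d5,61), E(d6,57), C(d7,55), I(d6,51), B(d5,31), H(d3,27), A(d3,20), G(d2,17), F(d3,13)
D→slot 5; E→slot 6; C→slot 7; I→slot 4; B→slot 3; H→slot 2; A→slot 1; G skipped; F skipped.
Profit = 20 + 27 + 31 + 51 + 61 + 57 + 55 = 302

302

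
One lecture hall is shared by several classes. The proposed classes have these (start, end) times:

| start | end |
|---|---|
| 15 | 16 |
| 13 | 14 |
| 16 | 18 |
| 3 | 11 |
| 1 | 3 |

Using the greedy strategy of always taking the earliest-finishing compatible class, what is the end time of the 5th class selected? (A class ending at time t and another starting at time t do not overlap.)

By end time: (1,3), (3,11), (13,14), (15,16), (16,18).
Pick (1,3); next start ≥ 3 → (3,11); next start ≥ 11 → (13,14); next start ≥ 14 → (15,16); next start ≥ 16 → (16,18).
Selected: (1,3) (3,11) (13,14) (15,16) (16,18)

18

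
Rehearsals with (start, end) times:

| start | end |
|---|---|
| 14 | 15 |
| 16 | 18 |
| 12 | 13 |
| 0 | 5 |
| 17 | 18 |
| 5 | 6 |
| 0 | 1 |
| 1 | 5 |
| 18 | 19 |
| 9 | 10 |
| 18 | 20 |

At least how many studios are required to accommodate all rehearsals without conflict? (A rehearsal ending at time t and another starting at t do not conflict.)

Events (time:±→running): 0:+→1 0:+→2 … peak 2.

2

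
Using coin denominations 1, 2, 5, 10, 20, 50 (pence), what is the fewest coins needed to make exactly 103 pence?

4

Use the largest denomination that fits, subtract, and repeat.
103 = 2×50 + 1×2 + 1×1
Total coins = 2 + 1 + 1 = 4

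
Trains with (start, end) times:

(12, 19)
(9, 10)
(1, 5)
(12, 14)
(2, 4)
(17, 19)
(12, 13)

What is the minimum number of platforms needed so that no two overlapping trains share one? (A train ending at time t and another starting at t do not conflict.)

The answer is the maximum number of intervals overlapping at any instant.
Events (time:±→running): 1:+→1 2:+→2 4:-→1 5:-→0 9:+→1 10:-→0 12:+→1 12:+→2 12:+→3 … peak 3.

3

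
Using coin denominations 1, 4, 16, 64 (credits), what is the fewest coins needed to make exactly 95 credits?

8

95 − 1×64→31 − 1×16→15 − 3×4→3 − 3×1→0
Total coins = 1 + 1 + 3 + 3 = 8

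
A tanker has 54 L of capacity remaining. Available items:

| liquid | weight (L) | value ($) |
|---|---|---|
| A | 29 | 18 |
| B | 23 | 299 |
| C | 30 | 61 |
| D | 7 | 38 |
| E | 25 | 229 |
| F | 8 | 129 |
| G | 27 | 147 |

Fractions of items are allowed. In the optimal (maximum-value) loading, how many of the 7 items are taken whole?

2

Greedy by value/weight ratio, highest first.
Ratios (sorted): F 16.12, B 13.00, E 9.16, G 5.44, D 5.43, C 2.03, A 0.62
take F (8 @ 129); take B (23 @ 299); take 23/25 of E → 210.68. Capacity used 54/54.
2 item(s) taken whole; one partial (take 23/25 of E).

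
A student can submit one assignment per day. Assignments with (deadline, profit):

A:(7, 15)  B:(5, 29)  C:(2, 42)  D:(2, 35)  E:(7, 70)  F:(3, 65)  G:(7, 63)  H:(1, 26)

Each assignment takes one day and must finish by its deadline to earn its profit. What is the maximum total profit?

Sort by profit descending; place each in the latest free slot ≤ its deadline.
By profit: E(d7,70), F(d3,65), G(d7,63), C(d2,42), D(d2,35), B(d5,29), H(d1,26), A(d7,15)
E→slot 7; F→slot 3; G→slot 6; C→slot 2; D→slot 1; B→slot 5; H skipped; A→slot 4.
Profit = 35 + 42 + 65 + 15 + 29 + 63 + 70 = 319

319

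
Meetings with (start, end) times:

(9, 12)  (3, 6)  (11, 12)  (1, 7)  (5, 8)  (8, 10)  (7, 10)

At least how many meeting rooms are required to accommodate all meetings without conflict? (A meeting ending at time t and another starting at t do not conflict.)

starts: [1, 3, 5, 7, 8, 9, 11]
ends:   [6, 7, 8, 10, 10, 12, 12]
s1→1 s3→2 s5→3  — peak 3.

3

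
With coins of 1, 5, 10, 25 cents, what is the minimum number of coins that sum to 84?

84 − 3×25→9 − 1×5→4 − 4×1→0
Total coins = 3 + 1 + 4 = 8

8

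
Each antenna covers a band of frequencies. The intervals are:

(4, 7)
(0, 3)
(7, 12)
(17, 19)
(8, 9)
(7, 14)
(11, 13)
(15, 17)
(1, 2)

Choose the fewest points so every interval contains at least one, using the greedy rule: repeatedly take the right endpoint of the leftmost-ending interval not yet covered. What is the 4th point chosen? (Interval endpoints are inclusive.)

13

Sort by right endpoint; whenever an interval is uncovered, place a point at its right end.
Sorted: [1,2] [0,3] [4,7] [8,9] [7,12] [11,13] [7,14] [15,17] [17,19]
{[1,2],[0,3]} hit by 2; {[4,7]} hit by 7; {[8,9],[7,12]} hit by 9; {[11,13],[7,14]} hit by 13; {[15,17],[17,19]} hit by 17.
Points: 2, 7, 9, 13, 17 (5 total).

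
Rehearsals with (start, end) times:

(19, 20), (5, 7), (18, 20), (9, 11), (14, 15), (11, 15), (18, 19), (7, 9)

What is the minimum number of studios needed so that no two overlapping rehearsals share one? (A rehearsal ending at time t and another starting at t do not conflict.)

The answer is the maximum number of intervals overlapping at any instant.
starts: [5, 7, 9, 11, 14, 18, 18, 19]
ends:   [7, 9, 11, 15, 15, 19, 20, 20]
s5→1 e7→0 s7→1 e9→0 s9→1 e11→0 s11→1 s14→2  — peak 2.

2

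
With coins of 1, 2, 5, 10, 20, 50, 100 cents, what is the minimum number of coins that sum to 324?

Use the largest denomination that fits, subtract, and repeat.
324 − 3×100→24 − 1×20→4 − 2×2→0
Total coins = 3 + 1 + 2 = 6

6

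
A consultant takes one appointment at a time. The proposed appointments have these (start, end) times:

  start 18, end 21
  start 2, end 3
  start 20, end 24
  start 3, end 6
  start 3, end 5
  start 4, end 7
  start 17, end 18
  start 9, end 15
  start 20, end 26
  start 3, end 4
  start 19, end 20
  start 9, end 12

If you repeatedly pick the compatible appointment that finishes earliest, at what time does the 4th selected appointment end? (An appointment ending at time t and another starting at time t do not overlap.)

12

Sort by end time and greedily take each interval whose start is ≥ the last chosen end.
By end time: (2,3), (3,4), (3,5), (3,6), (4,7), (9,12), (9,15), (17,18), (19,20), (18,21), (20,24), (20,26).
Pick (2,3); next start ≥ 3 → (3,4); next start ≥ 4 → (4,7); next start ≥ 7 → (9,12); next start ≥ 12 → (17,18); next start ≥ 18 → (19,20); next start ≥ 20 → (20,24).
Selected: (2,3) (3,4) (4,7) (9,12) (17,18) (19,20) (20,24)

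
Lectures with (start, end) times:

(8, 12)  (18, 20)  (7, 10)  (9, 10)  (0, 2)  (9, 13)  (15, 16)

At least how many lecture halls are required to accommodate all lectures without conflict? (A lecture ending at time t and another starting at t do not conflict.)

Count concurrent intervals with a sweep; the peak is the room count.
Events (time:±→running): 0:+→1 2:-→0 7:+→1 8:+→2 9:+→3 9:+→4 … peak 4.

4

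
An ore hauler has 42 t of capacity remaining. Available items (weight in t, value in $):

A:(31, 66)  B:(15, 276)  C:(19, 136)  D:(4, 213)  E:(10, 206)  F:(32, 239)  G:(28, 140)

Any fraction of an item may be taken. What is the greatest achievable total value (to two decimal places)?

Greedy by value/weight ratio, highest first.
Order: D (213/4=53.25) > E (206/10=20.60) > B (276/15=18.40) > F (239/32=7.47) > C (136/19=7.16) > G (140/28=5.00) > A (66/31=2.13)
Fill: take D (4 @ 213) → take E (10 @ 206) → take B (15 @ 276) → take 13/32 of F → 97.09; 42/42 used.
Total value = 792.09

792.09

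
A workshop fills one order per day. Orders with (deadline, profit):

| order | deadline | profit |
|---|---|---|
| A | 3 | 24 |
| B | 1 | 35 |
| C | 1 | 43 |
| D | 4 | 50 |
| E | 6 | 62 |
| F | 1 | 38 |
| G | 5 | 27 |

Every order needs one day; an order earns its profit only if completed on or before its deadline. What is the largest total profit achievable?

206

Profit order: E=62 D=50 C=43 F=38 B=35 G=27 A=24
Assign: E→slot 6, D→slot 4, C→slot 1, F skipped, B skipped, G→slot 5, A→slot 3.
Slots: [1:C] [3:A] [4:D] [5:G] [6:E]
Profit = 43 + 24 + 50 + 27 + 62 = 206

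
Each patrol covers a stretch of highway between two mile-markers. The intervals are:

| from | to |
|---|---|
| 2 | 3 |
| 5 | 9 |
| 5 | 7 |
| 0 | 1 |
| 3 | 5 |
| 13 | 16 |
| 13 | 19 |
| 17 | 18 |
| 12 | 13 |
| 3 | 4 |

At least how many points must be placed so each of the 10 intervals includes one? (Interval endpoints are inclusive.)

Sorted: [0,1] [2,3] [3,4] [3,5] [5,7] [5,9] [12,13] [13,16] [17,18] [13,19]
{[0,1]} hit by 1; {[2,3],[3,4],[3,5]} hit by 3; {[5,7],[5,9]} hit by 7; {[12,13],[13,16]} hit by 13; {[17,18],[13,19]} hit by 18.
Points: 1, 3, 7, 13, 18 (5 total).

5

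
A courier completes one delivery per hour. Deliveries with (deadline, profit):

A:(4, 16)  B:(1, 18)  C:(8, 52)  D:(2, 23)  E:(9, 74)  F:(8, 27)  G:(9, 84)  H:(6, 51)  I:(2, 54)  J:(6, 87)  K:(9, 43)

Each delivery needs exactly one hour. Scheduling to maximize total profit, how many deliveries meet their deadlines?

9

Profit order: J=87 G=84 E=74 I=54 C=52 H=51 K=43 F=27 D=23 B=18 A=16
Assign: J→slot 6, G→slot 9, E→slot 8, I→slot 2, C→slot 7, H→slot 5, K→slot 4, F→slot 3, D→slot 1, B skipped, A skipped.
Slots: [1:D] [2:I] [3:F] [4:K] [5:H] [6:J] [7:C] [8:E] [9:G]
9 of 11 scheduled.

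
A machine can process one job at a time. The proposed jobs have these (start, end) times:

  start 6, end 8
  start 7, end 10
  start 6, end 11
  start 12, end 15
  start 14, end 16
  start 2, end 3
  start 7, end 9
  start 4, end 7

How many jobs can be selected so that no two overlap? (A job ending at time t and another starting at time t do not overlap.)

Sort by end time and greedily take each interval whose start is ≥ the last chosen end.
Sorted by end: (2,3)  (4,7)  (6,8)  (7,9)  (7,10)  (6,11)  (12,15)  (14,16)
take (2,3); take (4,7); skip (6,8); take (7,9); skip (7,10); skip (6,11); take (12,15); skip (14,16).
Selected 4 jobs.

4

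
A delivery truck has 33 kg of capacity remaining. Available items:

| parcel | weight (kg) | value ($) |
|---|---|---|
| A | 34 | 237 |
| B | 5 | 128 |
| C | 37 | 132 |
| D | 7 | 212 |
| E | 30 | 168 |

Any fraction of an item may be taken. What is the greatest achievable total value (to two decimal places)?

Greedy by value/weight ratio, highest first.
Order: D (212/7=30.29) > B (128/5=25.60) > A (237/34=6.97) > E (168/30=5.60) > C (132/37=3.57)
Fill: take D (7 @ 212) → take B (5 @ 128) → take 21/34 of A → 146.38; 33/33 used.
Total value = 486.38

486.38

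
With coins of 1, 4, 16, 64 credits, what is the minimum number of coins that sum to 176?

Greedy: take as many of the largest coin as possible, then repeat with the remainder.
176 − 2×64→48 − 3×16→0
Total coins = 2 + 3 = 5

5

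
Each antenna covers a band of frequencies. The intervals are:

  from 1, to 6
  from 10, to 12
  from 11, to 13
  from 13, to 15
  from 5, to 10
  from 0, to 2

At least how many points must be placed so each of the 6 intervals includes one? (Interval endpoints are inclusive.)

3

Sorted: [0,2] [1,6] [5,10] [10,12] [11,13] [13,15]
{[0,2],[1,6]} hit by 2; {[5,10],[10,12]} hit by 10; {[11,13],[13,15]} hit by 13.
Points: 2, 10, 13 (3 total).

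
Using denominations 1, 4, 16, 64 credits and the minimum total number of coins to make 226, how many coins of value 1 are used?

2

226 = 3×64 + 2×16 + 2×1
Count of 1: 2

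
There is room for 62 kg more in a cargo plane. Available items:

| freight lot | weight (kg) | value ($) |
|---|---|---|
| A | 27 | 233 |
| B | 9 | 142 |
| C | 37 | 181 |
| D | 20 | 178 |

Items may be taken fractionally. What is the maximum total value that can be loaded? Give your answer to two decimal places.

582.35

Greedy by value/weight ratio, highest first.
Order: B (142/9=15.78) > D (178/20=8.90) > A (233/27=8.63) > C (181/37=4.89)
Fill: take B (9 @ 142) → take D (20 @ 178) → take A (27 @ 233) → take 6/37 of C → 29.35; 62/62 used.
Total value = 582.35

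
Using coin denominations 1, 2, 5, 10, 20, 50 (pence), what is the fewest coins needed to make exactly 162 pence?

5

Use the largest denomination that fits, subtract, and repeat.
162 = 3×50 + 1×10 + 1×2
Total coins = 3 + 1 + 1 = 5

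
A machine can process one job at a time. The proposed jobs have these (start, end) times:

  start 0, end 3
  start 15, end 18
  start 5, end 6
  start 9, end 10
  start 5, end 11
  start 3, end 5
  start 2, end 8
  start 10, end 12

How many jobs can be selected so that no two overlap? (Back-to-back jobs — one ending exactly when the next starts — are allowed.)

Greedy by earliest finish: after sorting by end time, pick each interval compatible with the last pick.
Sorted by end: (0,3)  (3,5)  (5,6)  (2,8)  (9,10)  (5,11)  (10,12)  (15,18)
take (0,3); take (3,5); take (5,6); skip (2,8); take (9,10); skip (5,11); take (10,12); take (15,18).
Selected 6 jobs.

6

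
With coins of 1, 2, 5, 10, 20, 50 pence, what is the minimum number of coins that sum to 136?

6

Greedy: take as many of the largest coin as possible, then repeat with the remainder.
136 = 2×50 + 1×20 + 1×10 + 1×5 + 1×1
Total coins = 2 + 1 + 1 + 1 + 1 = 6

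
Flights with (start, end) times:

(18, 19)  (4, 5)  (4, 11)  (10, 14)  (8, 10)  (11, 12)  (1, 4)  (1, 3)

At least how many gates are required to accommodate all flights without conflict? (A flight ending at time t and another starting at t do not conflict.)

2

The answer is the maximum number of intervals overlapping at any instant.
starts: [1, 1, 4, 4, 8, 10, 11, 18]
ends:   [3, 4, 5, 10, 11, 12, 14, 19]
s1→1 s1→2  — peak 2.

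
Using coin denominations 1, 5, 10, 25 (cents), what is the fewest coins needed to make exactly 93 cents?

Greedy: take as many of the largest coin as possible, then repeat with the remainder.
93 − 3×25→18 − 1×10→8 − 1×5→3 − 3×1→0
Total coins = 3 + 1 + 1 + 3 = 8

8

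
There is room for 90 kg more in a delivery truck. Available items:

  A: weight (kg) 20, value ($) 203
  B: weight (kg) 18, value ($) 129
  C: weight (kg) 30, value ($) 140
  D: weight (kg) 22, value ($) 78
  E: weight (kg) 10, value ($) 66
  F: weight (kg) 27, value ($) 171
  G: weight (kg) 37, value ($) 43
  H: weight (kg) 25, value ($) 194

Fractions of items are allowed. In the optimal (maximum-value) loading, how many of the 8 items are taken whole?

Ratios (sorted): A 10.15, H 7.76, B 7.17, E 6.60, F 6.33, C 4.67, D 3.55, G 1.16
take A (20 @ 203); take H (25 @ 194); take B (18 @ 129); take E (10 @ 66); take 17/27 of F → 107.67. Capacity used 90/90.
4 item(s) taken whole; one partial (take 17/27 of F).

4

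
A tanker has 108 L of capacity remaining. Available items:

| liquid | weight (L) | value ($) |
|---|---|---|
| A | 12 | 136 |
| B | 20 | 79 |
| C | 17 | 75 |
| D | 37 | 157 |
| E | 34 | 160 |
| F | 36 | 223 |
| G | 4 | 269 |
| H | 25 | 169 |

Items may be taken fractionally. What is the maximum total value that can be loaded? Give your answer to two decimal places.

Sort by value per unit weight and fill in that order.
Order: G (269/4=67.25) > A (136/12=11.33) > H (169/25=6.76) > F (223/36=6.19) > E (160/34=4.71) > C (75/17=4.41) > D (157/37=4.24) > B (79/20=3.95)
Fill: take G (4 @ 269) → take A (12 @ 136) → take H (25 @ 169) → take F (36 @ 223) → take 31/34 of E → 145.88; 108/108 used.
Total value = 942.88

942.88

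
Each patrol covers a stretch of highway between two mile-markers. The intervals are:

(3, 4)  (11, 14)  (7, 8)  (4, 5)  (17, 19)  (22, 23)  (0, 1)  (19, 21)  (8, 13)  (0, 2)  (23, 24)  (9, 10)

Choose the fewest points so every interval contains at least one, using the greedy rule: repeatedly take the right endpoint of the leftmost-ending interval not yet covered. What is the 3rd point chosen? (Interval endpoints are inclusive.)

8

Sort by right endpoint; whenever an interval is uncovered, place a point at its right end.
Sorted: [0,1] [0,2] [3,4] [4,5] [7,8] [9,10] [8,13] [11,14] [17,19] [19,21] [22,23] [23,24]
{[0,1],[0,2]} hit by 1; {[3,4],[4,5]} hit by 4; {[7,8]} hit by 8; {[9,10],[8,13]} hit by 10; {[11,14]} hit by 14; {[17,19],[19,21]} hit by 19; {[22,23],[23,24]} hit by 23.
Points: 1, 4, 8, 10, 14, 19, 23 (7 total).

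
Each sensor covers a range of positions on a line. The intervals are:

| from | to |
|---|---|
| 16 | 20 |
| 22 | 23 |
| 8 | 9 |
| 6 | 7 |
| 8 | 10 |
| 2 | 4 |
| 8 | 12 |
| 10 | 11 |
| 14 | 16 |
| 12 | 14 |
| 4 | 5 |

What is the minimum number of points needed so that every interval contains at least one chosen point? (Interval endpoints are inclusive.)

Process intervals by earliest right end; each time one isn't hit yet, stab at its right endpoint.
By right end: [2,4]  [4,5]  [6,7]  [8,9]  [8,10]  [10,11]  [8,12]  [12,14]  [14,16]  [16,20]  [22,23]
[2,4] uncovered → point at 4; [6,7] uncovered → point at 7; [8,9] uncovered → point at 9; [10,11] uncovered → point at 11; [12,14] uncovered → point at 14; [16,20] uncovered → point at 20; [22,23] uncovered → point at 23.
Points: 4, 7, 9, 11, 14, 20, 23 (7 total).

7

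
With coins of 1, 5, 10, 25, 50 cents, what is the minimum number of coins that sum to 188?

8

188 = 3×50 + 1×25 + 1×10 + 3×1
Total coins = 3 + 1 + 1 + 3 = 8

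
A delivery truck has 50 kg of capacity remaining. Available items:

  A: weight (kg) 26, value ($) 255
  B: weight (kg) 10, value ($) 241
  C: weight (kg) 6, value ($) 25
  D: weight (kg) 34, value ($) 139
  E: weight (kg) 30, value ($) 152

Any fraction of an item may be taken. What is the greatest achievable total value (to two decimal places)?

566.93

Order: B (241/10=24.10) > A (255/26=9.81) > E (152/30=5.07) > C (25/6=4.17) > D (139/34=4.09)
Fill: take B (10 @ 241) → take A (26 @ 255) → take 14/30 of E → 70.93; 50/50 used.
Total value = 566.93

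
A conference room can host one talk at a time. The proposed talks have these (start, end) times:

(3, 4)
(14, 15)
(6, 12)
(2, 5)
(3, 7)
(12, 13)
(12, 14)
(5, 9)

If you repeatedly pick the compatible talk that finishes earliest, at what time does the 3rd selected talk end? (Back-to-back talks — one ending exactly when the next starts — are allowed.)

Sorted by end: (3,4)  (2,5)  (3,7)  (5,9)  (6,12)  (12,13)  (12,14)  (14,15)
take (3,4); take (5,9); take (12,13); skip (12,14); take (14,15).
Selected: (3,4) (5,9) (12,13) (14,15)

13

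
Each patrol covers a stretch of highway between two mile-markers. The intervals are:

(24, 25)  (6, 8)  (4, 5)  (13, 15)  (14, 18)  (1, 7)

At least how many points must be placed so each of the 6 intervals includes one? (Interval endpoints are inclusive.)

4

Sorted: [4,5] [1,7] [6,8] [13,15] [14,18] [24,25]
{[4,5],[1,7]} hit by 5; {[6,8]} hit by 8; {[13,15],[14,18]} hit by 15; {[24,25]} hit by 25.
Points: 5, 8, 15, 25 (4 total).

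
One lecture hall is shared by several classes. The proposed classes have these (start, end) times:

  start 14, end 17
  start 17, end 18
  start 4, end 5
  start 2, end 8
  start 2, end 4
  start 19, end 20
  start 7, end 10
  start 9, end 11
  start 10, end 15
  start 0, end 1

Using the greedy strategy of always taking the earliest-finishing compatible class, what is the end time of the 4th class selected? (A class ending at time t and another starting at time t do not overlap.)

Greedy by earliest finish: after sorting by end time, pick each interval compatible with the last pick.
By end time: (0,1), (2,4), (4,5), (2,8), (7,10), (9,11), (10,15), (14,17), (17,18), (19,20).
Pick (0,1); next start ≥ 1 → (2,4); next start ≥ 4 → (4,5); next start ≥ 5 → (7,10); next start ≥ 10 → (10,15); next start ≥ 15 → (17,18); next start ≥ 18 → (19,20).
Selected: (0,1) (2,4) (4,5) (7,10) (10,15) (17,18) (19,20)

10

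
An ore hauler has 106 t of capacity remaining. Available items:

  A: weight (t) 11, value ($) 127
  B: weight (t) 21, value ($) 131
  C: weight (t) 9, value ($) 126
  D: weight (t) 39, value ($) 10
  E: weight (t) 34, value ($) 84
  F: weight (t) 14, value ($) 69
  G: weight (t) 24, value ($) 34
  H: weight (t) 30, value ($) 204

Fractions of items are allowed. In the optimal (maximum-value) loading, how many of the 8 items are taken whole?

5

Sort by value per unit weight and fill in that order.
Order: C (126/9=14.00) > A (127/11=11.55) > H (204/30=6.80) > B (131/21=6.24) > F (69/14=4.93) > E (84/34=2.47) > G (34/24=1.42) > D (10/39=0.26)
Fill: take C (9 @ 126) → take A (11 @ 127) → take H (30 @ 204) → take B (21 @ 131) → take F (14 @ 69) → take 21/34 of E → 51.88; 106/106 used.
5 item(s) taken whole; one partial (take 21/34 of E).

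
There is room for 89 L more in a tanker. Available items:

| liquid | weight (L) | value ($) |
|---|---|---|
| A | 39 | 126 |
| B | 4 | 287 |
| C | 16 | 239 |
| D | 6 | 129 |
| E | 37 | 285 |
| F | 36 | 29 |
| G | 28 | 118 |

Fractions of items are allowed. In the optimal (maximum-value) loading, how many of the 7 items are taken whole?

4

Greedy by value/weight ratio, highest first.
Order: B (287/4=71.75) > D (129/6=21.50) > C (239/16=14.94) > E (285/37=7.70) > G (118/28=4.21) > A (126/39=3.23) > F (29/36=0.81)
Fill: take B (4 @ 287) → take D (6 @ 129) → take C (16 @ 239) → take E (37 @ 285) → take 26/28 of G → 109.57; 89/89 used.
4 item(s) taken whole; one partial (take 26/28 of G).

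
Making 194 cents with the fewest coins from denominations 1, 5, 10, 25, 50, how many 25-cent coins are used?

194 = 3×50 + 1×25 + 1×10 + 1×5 + 4×1
Count of 25: 1

1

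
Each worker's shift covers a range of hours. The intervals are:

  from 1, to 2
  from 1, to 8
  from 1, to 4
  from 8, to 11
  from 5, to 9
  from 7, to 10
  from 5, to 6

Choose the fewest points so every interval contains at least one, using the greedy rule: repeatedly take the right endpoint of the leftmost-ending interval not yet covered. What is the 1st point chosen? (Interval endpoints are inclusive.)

By right end: [1,2]  [1,4]  [5,6]  [1,8]  [5,9]  [7,10]  [8,11]
[1,2] uncovered → point at 2; [5,6] uncovered → point at 6; [7,10] uncovered → point at 10.
Points: 2, 6, 10 (3 total).

2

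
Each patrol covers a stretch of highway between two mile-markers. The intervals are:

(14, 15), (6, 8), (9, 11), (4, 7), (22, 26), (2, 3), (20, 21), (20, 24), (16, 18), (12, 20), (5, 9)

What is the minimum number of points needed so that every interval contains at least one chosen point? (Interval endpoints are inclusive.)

7

Sorted: [2,3] [4,7] [6,8] [5,9] [9,11] [14,15] [16,18] [12,20] [20,21] [20,24] [22,26]
{[2,3]} hit by 3; {[4,7],[6,8],[5,9]} hit by 7; {[9,11]} hit by 11; {[14,15]} hit by 15; {[16,18],[12,20]} hit by 18; {[20,21],[20,24]} hit by 21; {[22,26]} hit by 26.
Points: 3, 7, 11, 15, 18, 21, 26 (7 total).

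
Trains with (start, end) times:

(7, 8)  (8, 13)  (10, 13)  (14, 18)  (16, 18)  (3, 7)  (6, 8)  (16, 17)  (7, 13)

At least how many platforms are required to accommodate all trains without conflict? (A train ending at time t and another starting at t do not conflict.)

The answer is the maximum number of intervals overlapping at any instant.
starts: [3, 6, 7, 7, 8, 10, 14, 16, 16]
ends:   [7, 8, 8, 13, 13, 13, 17, 18, 18]
s3→1 s6→2 e7→1 s7→2 s7→3  — peak 3.

3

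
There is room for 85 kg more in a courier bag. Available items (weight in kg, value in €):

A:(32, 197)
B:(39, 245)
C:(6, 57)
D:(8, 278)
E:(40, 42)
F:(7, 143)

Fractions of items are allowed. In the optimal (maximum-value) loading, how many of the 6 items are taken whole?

Greedy by value/weight ratio, highest first.
Ratios (sorted): D 34.75, F 20.43, C 9.50, B 6.28, A 6.16, E 1.05
take D (8 @ 278); take F (7 @ 143); take C (6 @ 57); take B (39 @ 245); take 25/32 of A → 153.91. Capacity used 85/85.
4 item(s) taken whole; one partial (take 25/32 of A).

4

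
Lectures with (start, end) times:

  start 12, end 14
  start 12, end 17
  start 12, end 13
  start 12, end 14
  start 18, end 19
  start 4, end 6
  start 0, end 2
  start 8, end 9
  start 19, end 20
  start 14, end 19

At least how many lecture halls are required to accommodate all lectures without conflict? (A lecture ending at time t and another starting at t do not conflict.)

4

Count concurrent intervals with a sweep; the peak is the room count.
starts: [0, 4, 8, 12, 12, 12, 12, 14, 18, 19]
ends:   [2, 6, 9, 13, 14, 14, 17, 19, 19, 20]
s0→1 e2→0 s4→1 e6→0 s8→1 e9→0 s12→1 s12→2 s12→3 s12→4  — peak 4.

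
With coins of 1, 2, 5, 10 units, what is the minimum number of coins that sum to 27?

4

27 − 2×10→7 − 1×5→2 − 1×2→0
Total coins = 2 + 1 + 1 = 4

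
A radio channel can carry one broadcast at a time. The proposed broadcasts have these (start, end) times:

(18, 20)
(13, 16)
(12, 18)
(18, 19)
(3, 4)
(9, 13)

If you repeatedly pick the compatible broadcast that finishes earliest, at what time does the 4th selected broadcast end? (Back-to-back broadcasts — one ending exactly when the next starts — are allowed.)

19

Sort by end time and greedily take each interval whose start is ≥ the last chosen end.
By end time: (3,4), (9,13), (13,16), (12,18), (18,19), (18,20).
Pick (3,4); next start ≥ 4 → (9,13); next start ≥ 13 → (13,16); next start ≥ 16 → (18,19).
Selected: (3,4) (9,13) (13,16) (18,19)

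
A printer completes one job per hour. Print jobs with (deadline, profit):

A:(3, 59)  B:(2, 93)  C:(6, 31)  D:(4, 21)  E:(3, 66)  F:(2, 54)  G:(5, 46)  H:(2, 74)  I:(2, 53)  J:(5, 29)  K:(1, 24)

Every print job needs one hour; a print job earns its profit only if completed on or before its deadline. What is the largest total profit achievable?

Sort by profit descending; place each in the latest free slot ≤ its deadline.
Profit order: B=93 H=74 E=66 A=59 F=54 I=53 G=46 C=31 J=29 K=24 D=21
Assign: B→slot 2, H→slot 1, E→slot 3, A skipped, F skipped, I skipped, G→slot 5, C→slot 6, J→slot 4, K skipped, D skipped.
Slots: [1:H] [2:B] [3:E] [4:J] [5:G] [6:C]
Profit = 74 + 93 + 66 + 29 + 46 + 31 = 339

339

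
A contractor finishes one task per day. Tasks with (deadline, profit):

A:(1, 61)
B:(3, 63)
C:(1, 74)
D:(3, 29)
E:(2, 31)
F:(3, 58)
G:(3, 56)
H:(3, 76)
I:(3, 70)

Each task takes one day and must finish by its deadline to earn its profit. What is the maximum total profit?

220

Sort by profit descending; place each in the latest free slot ≤ its deadline.
Profit order: H=76 C=74 I=70 B=63 A=61 F=58 G=56 E=31 D=29
Assign: H→slot 3, C→slot 1, I→slot 2, B skipped, A skipped, F skipped, G skipped, E skipped, D skipped.
Slots: [1:C] [2:I] [3:H]
Profit = 74 + 70 + 76 = 220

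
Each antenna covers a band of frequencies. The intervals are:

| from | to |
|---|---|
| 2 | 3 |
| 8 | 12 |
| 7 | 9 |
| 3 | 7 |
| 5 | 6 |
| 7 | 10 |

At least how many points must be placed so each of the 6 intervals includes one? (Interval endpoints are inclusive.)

3

Sort by right endpoint; whenever an interval is uncovered, place a point at its right end.
Sorted: [2,3] [5,6] [3,7] [7,9] [7,10] [8,12]
{[2,3]} hit by 3; {[5,6],[3,7]} hit by 6; {[7,9],[7,10],[8,12]} hit by 9.
Points: 3, 6, 9 (3 total).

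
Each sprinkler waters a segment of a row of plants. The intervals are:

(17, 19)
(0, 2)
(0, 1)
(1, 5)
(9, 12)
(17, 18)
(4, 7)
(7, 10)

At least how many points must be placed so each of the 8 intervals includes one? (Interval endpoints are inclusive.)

Sort by right endpoint; whenever an interval is uncovered, place a point at its right end.
Sorted: [0,1] [0,2] [1,5] [4,7] [7,10] [9,12] [17,18] [17,19]
{[0,1],[0,2],[1,5]} hit by 1; {[4,7],[7,10]} hit by 7; {[9,12]} hit by 12; {[17,18],[17,19]} hit by 18.
Points: 1, 7, 12, 18 (4 total).

4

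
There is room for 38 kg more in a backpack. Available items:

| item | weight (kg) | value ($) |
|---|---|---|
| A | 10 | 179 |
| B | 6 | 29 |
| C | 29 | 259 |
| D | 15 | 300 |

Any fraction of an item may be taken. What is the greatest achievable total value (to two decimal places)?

Greedy by value/weight ratio, highest first.
Order: D (300/15=20.00) > A (179/10=17.90) > C (259/29=8.93) > B (29/6=4.83)
Fill: take D (15 @ 300) → take A (10 @ 179) → take 13/29 of C → 116.10; 38/38 used.
Total value = 595.10

595.10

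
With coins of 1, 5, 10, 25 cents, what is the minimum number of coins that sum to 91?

6

Greedy: take as many of the largest coin as possible, then repeat with the remainder.
91 − 3×25→16 − 1×10→6 − 1×5→1 − 1×1→0
Total coins = 3 + 1 + 1 + 1 = 6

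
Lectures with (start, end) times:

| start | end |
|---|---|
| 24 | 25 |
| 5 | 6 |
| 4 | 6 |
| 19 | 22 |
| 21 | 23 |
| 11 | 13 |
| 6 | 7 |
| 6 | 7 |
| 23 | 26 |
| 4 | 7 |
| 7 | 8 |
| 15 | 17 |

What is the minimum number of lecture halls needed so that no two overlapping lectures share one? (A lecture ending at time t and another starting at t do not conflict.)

3

Events (time:±→running): 4:+→1 4:+→2 5:+→3 … peak 3.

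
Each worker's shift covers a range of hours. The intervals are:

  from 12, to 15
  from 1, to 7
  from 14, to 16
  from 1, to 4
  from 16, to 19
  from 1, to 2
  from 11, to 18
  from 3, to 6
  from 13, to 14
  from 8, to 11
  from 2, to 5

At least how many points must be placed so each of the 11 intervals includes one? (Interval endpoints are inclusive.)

5

Sort by right endpoint; whenever an interval is uncovered, place a point at its right end.
By right end: [1,2]  [1,4]  [2,5]  [3,6]  [1,7]  [8,11]  [13,14]  [12,15]  [14,16]  [11,18]  [16,19]
[1,2] uncovered → point at 2; [3,6] uncovered → point at 6; [8,11] uncovered → point at 11; [13,14] uncovered → point at 14; [16,19] uncovered → point at 19.
Points: 2, 6, 11, 14, 19 (5 total).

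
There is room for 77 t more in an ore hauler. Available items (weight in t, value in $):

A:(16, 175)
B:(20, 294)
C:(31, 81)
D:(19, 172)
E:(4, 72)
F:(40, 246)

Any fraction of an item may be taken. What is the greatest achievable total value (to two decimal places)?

823.70

Greedy by value/weight ratio, highest first.
Ratios (sorted): E 18.00, B 14.70, A 10.94, D 9.05, F 6.15, C 2.61
take E (4 @ 72); take B (20 @ 294); take A (16 @ 175); take D (19 @ 172); take 18/40 of F → 110.70. Capacity used 77/77.
Total value = 823.70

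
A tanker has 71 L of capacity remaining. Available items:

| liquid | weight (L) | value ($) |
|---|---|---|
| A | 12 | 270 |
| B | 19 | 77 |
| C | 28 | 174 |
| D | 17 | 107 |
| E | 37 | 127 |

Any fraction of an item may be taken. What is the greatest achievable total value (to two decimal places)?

607.74

Ratios (sorted): A 22.50, D 6.29, C 6.21, B 4.05, E 3.43
take A (12 @ 270); take D (17 @ 107); take C (28 @ 174); take 14/19 of B → 56.74. Capacity used 71/71.
Total value = 607.74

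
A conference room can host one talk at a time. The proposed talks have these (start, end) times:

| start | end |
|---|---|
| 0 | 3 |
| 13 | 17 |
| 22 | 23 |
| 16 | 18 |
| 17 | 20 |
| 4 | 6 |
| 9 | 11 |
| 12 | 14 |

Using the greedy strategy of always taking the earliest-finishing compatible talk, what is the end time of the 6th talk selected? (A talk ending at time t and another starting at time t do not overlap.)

23

Greedy by earliest finish: after sorting by end time, pick each interval compatible with the last pick.
Sorted by end: (0,3)  (4,6)  (9,11)  (12,14)  (13,17)  (16,18)  (17,20)  (22,23)
take (0,3); take (4,6); take (9,11); take (12,14); take (16,18); skip (17,20); take (22,23).
Selected: (0,3) (4,6) (9,11) (12,14) (16,18) (22,23)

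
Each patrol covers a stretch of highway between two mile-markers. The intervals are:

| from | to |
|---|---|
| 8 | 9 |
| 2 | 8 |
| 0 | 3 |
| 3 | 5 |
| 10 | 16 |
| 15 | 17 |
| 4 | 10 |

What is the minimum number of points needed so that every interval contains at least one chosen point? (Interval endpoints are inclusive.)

3

Sort by right endpoint; whenever an interval is uncovered, place a point at its right end.
Sorted: [0,3] [3,5] [2,8] [8,9] [4,10] [10,16] [15,17]
{[0,3],[3,5],[2,8]} hit by 3; {[8,9],[4,10]} hit by 9; {[10,16],[15,17]} hit by 16.
Points: 3, 9, 16 (3 total).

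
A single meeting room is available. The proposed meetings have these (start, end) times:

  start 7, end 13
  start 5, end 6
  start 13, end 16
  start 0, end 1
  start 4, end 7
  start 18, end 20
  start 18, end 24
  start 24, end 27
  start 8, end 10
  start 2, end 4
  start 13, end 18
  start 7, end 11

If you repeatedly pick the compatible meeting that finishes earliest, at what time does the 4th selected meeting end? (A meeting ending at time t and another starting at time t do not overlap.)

Greedy by earliest finish: after sorting by end time, pick each interval compatible with the last pick.
By end time: (0,1), (2,4), (5,6), (4,7), (8,10), (7,11), (7,13), (13,16), (13,18), (18,20), (18,24), (24,27).
Pick (0,1); next start ≥ 1 → (2,4); next start ≥ 4 → (5,6); next start ≥ 6 → (8,10); next start ≥ 10 → (13,16); next start ≥ 16 → (18,20); next start ≥ 20 → (24,27).
Selected: (0,1) (2,4) (5,6) (8,10) (13,16) (18,20) (24,27)

10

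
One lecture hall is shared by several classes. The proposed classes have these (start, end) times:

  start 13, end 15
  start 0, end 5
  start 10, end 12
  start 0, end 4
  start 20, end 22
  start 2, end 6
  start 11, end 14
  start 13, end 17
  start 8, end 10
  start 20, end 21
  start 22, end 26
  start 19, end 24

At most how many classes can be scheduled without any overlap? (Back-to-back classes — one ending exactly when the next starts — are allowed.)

Order by finish time; keep every interval that doesn't clash with the previous kept one.
Sorted by end: (0,4)  (0,5)  (2,6)  (8,10)  (10,12)  (11,14)  (13,15)  (13,17)  (20,21)  (20,22)  (19,24)  (22,26)
take (0,4); skip (2,6); take (8,10); take (10,12); take (13,15); skip (13,17); take (20,21); skip (20,22); take (22,26).
Selected 6 classes.

6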